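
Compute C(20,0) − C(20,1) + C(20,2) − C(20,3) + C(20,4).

The partial alternating sum Σ_{k=0}^{4} (−1)^k C(20,k) = (−1)^4 C(19,4) = 3876.

3876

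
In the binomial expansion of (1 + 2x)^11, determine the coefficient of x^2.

The general term is C(11,j)·(1)^j·(2x)^(11-j); the x^2 term has j = 9.
C(11,9) = 55.
Coefficient = C(11,9) · 2^2 = 55 · 4 = 220.

220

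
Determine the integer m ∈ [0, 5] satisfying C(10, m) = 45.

C(10,m) increases on 0 ≤ m ≤ 5. C(10,1) = 10 and C(10,2) = 45, so m = 2.

2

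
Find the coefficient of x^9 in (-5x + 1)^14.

-3910156250

The general term is C(14,j)·(-5x)^j·(1)^(14-j); the x^9 term has j = 9.
C(14,9) = 2002.
Coefficient = C(14,9) · (-5)^9 = 2002 · (-1953125) = -3910156250.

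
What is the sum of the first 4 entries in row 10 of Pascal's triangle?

1 + 10 + 45 + 120 = 176.

176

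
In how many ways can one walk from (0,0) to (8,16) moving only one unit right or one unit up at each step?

735471

Each path is a sequence of 24 steps with 8 rights: C(24,8) = 735471.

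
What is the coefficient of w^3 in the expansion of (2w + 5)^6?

20000

The general term is C(6,j)·(2w)^j·(5)^(6-j); the w^3 term has j = 3.
C(6,3) = 20.
Coefficient = C(6,3) · 2^3 · 5^3 = 20 · 8 · 125 = 20000.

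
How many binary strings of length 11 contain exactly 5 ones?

Choose the 5 positions: C(11,5) = 462.

462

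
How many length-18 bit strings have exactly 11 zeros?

Choose the 11 positions: C(18,11) = 31824.

31824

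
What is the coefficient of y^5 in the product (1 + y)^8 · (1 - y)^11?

Coefficient of y^5 = Σ_{j} C(8,j)·1^j·C(11,5-j)·(-1)^(5-j) for j from 0 to 5.
= (-462) + 2640 + (-4620) + 3080 + (-770) + 56 = -76.

-76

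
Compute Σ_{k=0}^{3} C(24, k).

1 + 24 + 276 + 2024 = 2325.

2325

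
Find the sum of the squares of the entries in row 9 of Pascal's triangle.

48620

Σ C(9,r)² is the coefficient of x^9 in (1+x)^9(1+x)^9 = (1+x)^18, i.e. C(18,9) = 48620.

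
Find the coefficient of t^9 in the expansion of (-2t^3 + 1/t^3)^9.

5376

General term: C(9,j)·(-2t^3)^j·(1/t^3)^(9-j), with t-exponent 3j − 3(9−j) = 6j − 27.
Set 6j − 27 = 9: j = 6.
C(9,6) = 84; (-2)^6 = 64; 1^3 = 1.
Coefficient = 84 · 64 · 1 = 5376.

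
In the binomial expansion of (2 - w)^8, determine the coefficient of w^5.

-448

The general term is C(8,j)·(2)^j·(-w)^(8-j); the w^5 term has j = 3.
C(8,3) = 56.
Coefficient = C(8,3) · 2^3 · (-1)^5 = 56 · 8 · (-1) = -448.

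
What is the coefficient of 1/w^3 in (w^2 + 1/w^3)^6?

General term: C(6,j)·(w^2)^j·(1/w^3)^(6-j), with w-exponent 2j − 3(6−j) = 5j − 18.
Set 5j − 18 = -3: j = 3.
C(6,3) = 20; 1^3 = 1; 1^3 = 1.
Coefficient = 20 · 1 · 1 = 20.

20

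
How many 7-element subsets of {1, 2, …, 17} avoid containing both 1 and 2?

16445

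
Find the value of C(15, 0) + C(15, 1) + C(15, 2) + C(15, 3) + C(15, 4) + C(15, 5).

4944

1 + 15 + 105 + 455 + 1365 + 3003 = 4944.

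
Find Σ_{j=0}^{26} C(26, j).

Setting x = 1 in (1+x)^26 gives Σ C(26,j) = 2^26 = 67108864.

67108864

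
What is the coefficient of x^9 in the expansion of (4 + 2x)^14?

1049624576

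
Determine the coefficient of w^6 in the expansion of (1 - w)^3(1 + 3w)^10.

Coefficient of w^6 = Σ_{j} C(3,j)·(-1)^j·C(10,6-j)·3^(6-j) for j from 0 to 3.
= 153090 + (-183708) + 51030 + (-3240) = 17172.

17172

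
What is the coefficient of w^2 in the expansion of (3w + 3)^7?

45927

The general term is C(7,j)·(3w)^j·(3)^(7-j); the w^2 term has j = 2.
C(7,2) = 21.
Coefficient = C(7,2) · 3^2 · 3^5 = 21 · 9 · 243 = 45927.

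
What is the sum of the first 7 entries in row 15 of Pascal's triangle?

9949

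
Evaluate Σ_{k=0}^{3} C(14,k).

470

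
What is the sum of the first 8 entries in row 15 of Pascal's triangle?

16384

1 + 15 + 105 + 455 + 1365 + 3003 + 5005 + 6435 = 16384.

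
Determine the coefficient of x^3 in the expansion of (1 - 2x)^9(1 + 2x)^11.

-144

Coefficient of x^3 = Σ_{j} C(9,j)·(-2)^j·C(11,3-j)·2^(3-j) for j from 0 to 3.
= 1320 + (-3960) + 3168 + (-672) = -144.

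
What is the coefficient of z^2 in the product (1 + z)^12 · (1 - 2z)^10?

Coefficient of z^2 = Σ_{j} C(12,j)·1^j·C(10,2-j)·(-2)^(2-j) for j from 0 to 2.
= 180 + (-240) + 66 = 6.

6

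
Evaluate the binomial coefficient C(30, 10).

30045015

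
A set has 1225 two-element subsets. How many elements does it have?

50

n(n−1)/2 = 1225 ⇒ n(n−1) = 2450. Since 50·49 = 2450, n = 50.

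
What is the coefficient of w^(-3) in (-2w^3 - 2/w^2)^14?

32800768

General term: C(14,j)·(-2w^3)^j·(-2/w^2)^(14-j), with w-exponent 3j − 2(14−j) = 5j − 28.
Set 5j − 28 = -3: j = 5.
C(14,5) = 2002; (-2)^5 = -32; (-2)^9 = -512.
Coefficient = 2002 · (-32) · (-512) = 32800768.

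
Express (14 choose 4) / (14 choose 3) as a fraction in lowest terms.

11/4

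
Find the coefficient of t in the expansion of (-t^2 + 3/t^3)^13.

General term: C(13,j)·(-t^2)^j·(3/t^3)^(13-j), with t-exponent 2j − 3(13−j) = 5j − 39.
Set 5j − 39 = 1: j = 8.
C(13,8) = 1287; (-1)^8 = 1; 3^5 = 243.
Coefficient = 1287 · 1 · 243 = 312741.

312741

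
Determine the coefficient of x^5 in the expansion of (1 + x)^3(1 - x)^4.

Coefficient of x^5 = Σ_{j} C(3,j)·1^j·C(4,5-j)·(-1)^(5-j) for j from 1 to 3.
= 3 + (-12) + 6 = -3.

-3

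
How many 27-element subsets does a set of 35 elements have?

23535820

C(35,27) = C(35,8) by symmetry.
C(35,8) = (35·34·33·32·31·30·29·28) / 8! = 948964262400 / 40320 = 23535820.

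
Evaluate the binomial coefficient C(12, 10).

C(12,10) = C(12,2) by symmetry.
C(12,2) = (12·11) / 2! = 132 / 2 = 66.

66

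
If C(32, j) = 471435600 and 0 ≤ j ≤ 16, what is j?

14

C(32,j) increases on 0 ≤ j ≤ 16. C(32,13) = 347373600 and C(32,14) = 471435600, so j = 14.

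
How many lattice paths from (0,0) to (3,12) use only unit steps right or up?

Each path is a sequence of 15 steps with 3 rights: C(15,3) = 455.

455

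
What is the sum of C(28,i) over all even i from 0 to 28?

134217728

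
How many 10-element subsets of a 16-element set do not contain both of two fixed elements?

All 10-subsets: C(16,10) = 8008. Those containing both fixed elements: C(14,8) = 3003.
8008 − 3003 = 5005.

5005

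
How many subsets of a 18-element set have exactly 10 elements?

43758

Choose the 10 positions: C(18,10) = 43758.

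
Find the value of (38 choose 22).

22239974430

C(38,22) = C(38,16) by symmetry.
C(38,16) = (38·37·36·35·34·33·32·31·30·29·28·27·26·25·24·23) / 16! = 465322312113382563840000 / 20922789888000 = 22239974430.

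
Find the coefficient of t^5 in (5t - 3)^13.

The general term is C(13,j)·(5t)^j·(-3)^(13-j); the t^5 term has j = 5.
C(13,5) = 1287.
Coefficient = C(13,5) · 5^5 · (-3)^8 = 1287 · 3125 · 6561 = 26387521875.

26387521875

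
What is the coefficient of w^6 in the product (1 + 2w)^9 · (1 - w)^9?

1176

Coefficient of w^6 = Σ_{j} C(9,j)·2^j·C(9,6-j)·(-1)^(6-j) for j from 0 to 6.
= 84 + (-2268) + 18144 + (-56448) + 72576 + (-36288) + 5376 = 1176.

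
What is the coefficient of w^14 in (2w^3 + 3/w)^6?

576

General term: C(6,j)·(2w^3)^j·(3/w)^(6-j), with w-exponent 3j − 1(6−j) = 4j − 6.
Set 4j − 6 = 14: j = 5.
C(6,5) = 6; 2^5 = 32; 3^1 = 3.
Coefficient = 6 · 32 · 3 = 576.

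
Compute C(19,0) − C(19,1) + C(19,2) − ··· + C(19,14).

3060

The partial alternating sum Σ_{k=0}^{14} (−1)^k C(19,k) = (−1)^14 C(18,14) = 3060.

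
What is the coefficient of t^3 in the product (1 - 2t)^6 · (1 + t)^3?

-15

Coefficient of t^3 = Σ_{j} C(6,j)·(-2)^j·C(3,3-j)·1^(3-j) for j from 0 to 3.
= 1 + (-36) + 180 + (-160) = -15.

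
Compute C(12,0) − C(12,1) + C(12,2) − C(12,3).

-165

The partial alternating sum Σ_{k=0}^{3} (−1)^k C(12,k) = (−1)^3 C(11,3) = -165.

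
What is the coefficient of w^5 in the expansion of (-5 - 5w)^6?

93750

The general term is C(6,j)·(-5)^j·(-5w)^(6-j); the w^5 term has j = 1.
C(6,1) = 6.
Coefficient = C(6,1) · (-5)^1 · (-5)^5 = 6 · (-5) · (-3125) = 93750.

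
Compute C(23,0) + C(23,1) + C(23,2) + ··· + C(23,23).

8388608

The entries of row 23 sum to 2^23 = 8388608.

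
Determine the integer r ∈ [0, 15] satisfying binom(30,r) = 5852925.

8

C(30,r) increases on 0 ≤ r ≤ 15. C(30,7) = 2035800 and C(30,8) = 5852925, so r = 8.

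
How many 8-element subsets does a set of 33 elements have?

13884156

C(33,8) = (33·32·31·30·29·28·27·26) / 8! = 559809169920 / 40320 = 13884156.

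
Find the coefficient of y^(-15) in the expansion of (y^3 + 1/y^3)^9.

36

General term: C(9,j)·(y^3)^j·(1/y^3)^(9-j), with y-exponent 3j − 3(9−j) = 6j − 27.
Set 6j − 27 = -15: j = 2.
C(9,2) = 36; 1^2 = 1; 1^7 = 1.
Coefficient = 36 · 1 · 1 = 36.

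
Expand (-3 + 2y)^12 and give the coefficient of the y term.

The general term is C(12,j)·(-3)^j·(2y)^(12-j); the y^1 term has j = 11.
C(12,11) = 12.
Coefficient = C(12,11) · (-3)^11 · 2^1 = 12 · (-177147) · 2 = -4251528.

-4251528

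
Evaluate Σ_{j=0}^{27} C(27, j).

The entries of row 27 sum to 2^27 = 134217728.

134217728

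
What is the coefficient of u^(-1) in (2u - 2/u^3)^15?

General term: C(15,j)·(2u)^j·(-2/u^3)^(15-j), with u-exponent 1j − 3(15−j) = 4j − 45.
Set 4j − 45 = -1: j = 11.
C(15,11) = 1365; 2^11 = 2048; (-2)^4 = 16.
Coefficient = 1365 · 2048 · 16 = 44728320.

44728320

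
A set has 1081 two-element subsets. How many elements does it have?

47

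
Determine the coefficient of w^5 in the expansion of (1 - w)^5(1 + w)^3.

-6

Coefficient of w^5 = Σ_{j} C(5,j)·(-1)^j·C(3,5-j)·1^(5-j) for j from 2 to 5.
= 10 + (-30) + 15 + (-1) = -6.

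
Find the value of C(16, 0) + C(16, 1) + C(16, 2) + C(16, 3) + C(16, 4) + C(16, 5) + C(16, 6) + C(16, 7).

1 + 16 + 120 + 560 + 1820 + 4368 + 8008 + 11440 = 26333.

26333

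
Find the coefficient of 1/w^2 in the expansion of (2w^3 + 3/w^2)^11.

General term: C(11,j)·(2w^3)^j·(3/w^2)^(11-j), with w-exponent 3j − 2(11−j) = 5j − 22.
Set 5j − 22 = -2: j = 4.
C(11,4) = 330; 2^4 = 16; 3^7 = 2187.
Coefficient = 330 · 16 · 2187 = 11547360.

11547360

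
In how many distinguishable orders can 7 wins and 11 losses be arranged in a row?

31824

Choose positions for the wins: C(18,7) = 31824.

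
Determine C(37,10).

348330136

C(37,10) = (37·36·35·34·33·32·31·30·29·28) / 10! = 1264020397516800 / 3628800 = 348330136.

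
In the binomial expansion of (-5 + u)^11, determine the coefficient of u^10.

The general term is C(11,j)·(-5)^j·(u)^(11-j); the u^10 term has j = 1.
C(11,1) = 11.
Coefficient = C(11,1) · (-5)^1 = 11 · (-5) = -55.

-55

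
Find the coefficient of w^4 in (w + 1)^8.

The general term is C(8,j)·(w)^j·(1)^(8-j); the w^4 term has j = 4.
C(8,4) = 70.
Coefficient = C(8,4) = 70.

70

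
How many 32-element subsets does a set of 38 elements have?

2760681

C(38,32) = C(38,6) by symmetry.
C(38,6) = (38·37·36·35·34·33) / 6! = 1987690320 / 720 = 2760681.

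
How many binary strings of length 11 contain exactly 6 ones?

462

Choose the 6 positions: C(11,6) = 462.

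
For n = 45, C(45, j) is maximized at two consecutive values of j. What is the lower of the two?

For odd n = 45, C(45,j) peaks at j = (n−1)/2 and (n+1)/2; the lower is 22.

22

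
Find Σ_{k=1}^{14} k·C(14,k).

Since k·C(14,k) = 14·C(13,k−1), the sum is 14·2^13 = 14·8192 = 114688.

114688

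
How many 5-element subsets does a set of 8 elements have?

56

C(8,5) = C(8,3) by symmetry.
C(8,3) = (8·7·6) / 3! = 336 / 6 = 56.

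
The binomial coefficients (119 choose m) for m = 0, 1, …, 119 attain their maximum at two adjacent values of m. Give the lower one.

59

For odd n = 119, C(119,m) peaks at m = (n−1)/2 and (n+1)/2; the lower is 59.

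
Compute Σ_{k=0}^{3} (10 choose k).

1 + 10 + 45 + 120 = 176.

176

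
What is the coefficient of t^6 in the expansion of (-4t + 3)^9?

The general term is C(9,j)·(-4t)^j·(3)^(9-j); the t^6 term has j = 6.
C(9,6) = 84.
Coefficient = C(9,6) · (-4)^6 · 3^3 = 84 · 4096 · 27 = 9289728.

9289728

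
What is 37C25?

C(37,25) = C(37,12) by symmetry.
C(37,12) = (37·36·35·34·33·32·31·30·29·28·27·26) / 12! = 887342319056793600 / 479001600 = 1852482996.

1852482996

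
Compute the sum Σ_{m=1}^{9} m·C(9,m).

Since m·C(9,m) = 9·C(8,m−1), the sum is 9·2^8 = 9·256 = 2304.

2304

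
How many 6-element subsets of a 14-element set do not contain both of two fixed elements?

All 6-subsets: C(14,6) = 3003. Those containing both fixed elements: C(12,4) = 495.
3003 − 495 = 2508.

2508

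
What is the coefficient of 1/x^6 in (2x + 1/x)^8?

General term: C(8,j)·(2x)^j·(1/x)^(8-j), with x-exponent 1j − 1(8−j) = 2j − 8.
Set 2j − 8 = -6: j = 1.
C(8,1) = 8; 2^1 = 2; 1^7 = 1.
Coefficient = 8 · 2 · 1 = 16.

16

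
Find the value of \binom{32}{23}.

28048800

C(32,23) = C(32,9) by symmetry.
C(32,9) = (32·31·30·29·28·27·26·25·24) / 9! = 10178348544000 / 362880 = 28048800.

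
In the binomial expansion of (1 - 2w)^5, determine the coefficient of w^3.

The general term is C(5,j)·(1)^j·(-2w)^(5-j); the w^3 term has j = 2.
C(5,2) = 10.
Coefficient = C(5,2) · (-2)^3 = 10 · (-8) = -80.

-80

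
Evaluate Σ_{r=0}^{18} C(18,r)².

By Vandermonde's identity, Σ C(18,r)² = C(36,18) = 9075135300.

9075135300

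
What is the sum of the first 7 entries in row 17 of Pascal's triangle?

21778

1 + 17 + 136 + 680 + 2380 + 6188 + 12376 = 21778.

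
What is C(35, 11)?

C(35,11) = (35·34·33·32·31·30·29·28·27·26·25) / 11! = 16654322805120000 / 39916800 = 417225900.

417225900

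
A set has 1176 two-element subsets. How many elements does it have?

49

n(n−1)/2 = 1176 ⇒ n(n−1) = 2352. Since 49·48 = 2352, n = 49.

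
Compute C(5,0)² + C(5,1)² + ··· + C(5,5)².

By Vandermonde's identity, Σ C(5,j)² = C(10,5) = 252.

252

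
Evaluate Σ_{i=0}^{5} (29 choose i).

146596

1 + 29 + 406 + 3654 + 23751 + 118755 = 146596.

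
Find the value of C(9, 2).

36

C(9,2) = (9·8) / 2! = 72 / 2 = 36.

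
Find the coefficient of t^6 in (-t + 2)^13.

219648

The general term is C(13,j)·(-t)^j·(2)^(13-j); the t^6 term has j = 6.
C(13,6) = 1716.
Coefficient = C(13,6) · 2^7 = 1716 · 128 = 219648.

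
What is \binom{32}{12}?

225792840

C(32,12) = (32·31·30·29·28·27·26·25·24·23·22·21) / 12! = 108155131628544000 / 479001600 = 225792840.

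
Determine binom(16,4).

1820

C(16,4) = (16·15·14·13) / 4! = 43680 / 24 = 1820.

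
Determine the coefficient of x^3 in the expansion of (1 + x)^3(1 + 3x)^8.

Coefficient of x^3 = Σ_{j} C(3,j)·1^j·C(8,3-j)·3^(3-j) for j from 0 to 3.
= 1512 + 756 + 72 + 1 = 2341.

2341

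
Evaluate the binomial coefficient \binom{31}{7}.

2629575

C(31,7) = (31·30·29·28·27·26·25) / 7! = 13253058000 / 5040 = 2629575.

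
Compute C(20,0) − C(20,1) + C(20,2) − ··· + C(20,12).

The partial alternating sum Σ_{k=0}^{12} (−1)^k C(20,k) = (−1)^12 C(19,12) = 50388.

50388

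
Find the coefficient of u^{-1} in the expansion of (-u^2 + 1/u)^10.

-120

General term: C(10,j)·(-u^2)^j·(1/u)^(10-j), with u-exponent 2j − 1(10−j) = 3j − 10.
Set 3j − 10 = -1: j = 3.
C(10,3) = 120; (-1)^3 = -1; 1^7 = 1.
Coefficient = 120 · (-1) · 1 = -120.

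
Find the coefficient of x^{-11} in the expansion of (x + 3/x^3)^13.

General term: C(13,j)·(x)^j·(3/x^3)^(13-j), with x-exponent 1j − 3(13−j) = 4j − 39.
Set 4j − 39 = -11: j = 7.
C(13,7) = 1716; 1^7 = 1; 3^6 = 729.
Coefficient = 1716 · 1 · 729 = 1250964.

1250964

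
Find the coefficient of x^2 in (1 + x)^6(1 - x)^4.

Coefficient of x^2 = Σ_{j} C(6,j)·1^j·C(4,2-j)·(-1)^(2-j) for j from 0 to 2.
= 6 + (-24) + 15 = -3.

-3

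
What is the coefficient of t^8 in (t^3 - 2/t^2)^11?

-14784

General term: C(11,j)·(t^3)^j·(-2/t^2)^(11-j), with t-exponent 3j − 2(11−j) = 5j − 22.
Set 5j − 22 = 8: j = 6.
C(11,6) = 462; 1^6 = 1; (-2)^5 = -32.
Coefficient = 462 · 1 · (-32) = -14784.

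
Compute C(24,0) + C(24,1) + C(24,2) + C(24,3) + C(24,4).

1 + 24 + 276 + 2024 + 10626 = 12951.

12951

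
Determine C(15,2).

105

C(15,2) = (15·14) / 2! = 210 / 2 = 105.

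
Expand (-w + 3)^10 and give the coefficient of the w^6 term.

17010

The general term is C(10,j)·(-w)^j·(3)^(10-j); the w^6 term has j = 6.
C(10,6) = 210.
Coefficient = C(10,6) · 3^4 = 210 · 81 = 17010.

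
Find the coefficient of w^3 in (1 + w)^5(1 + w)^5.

(1 + w)^5(1 + w)^5 = (1 + w)^10, so the coefficient of w^3 is C(10,3)·1^3 = 120·1 = 120.

120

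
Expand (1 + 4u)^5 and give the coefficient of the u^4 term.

1280

The general term is C(5,j)·(1)^j·(4u)^(5-j); the u^4 term has j = 1.
C(5,1) = 5.
Coefficient = C(5,1) · 4^4 = 5 · 256 = 1280.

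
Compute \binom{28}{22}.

C(28,22) = C(28,6) by symmetry.
C(28,6) = (28·27·26·25·24·23) / 6! = 271252800 / 720 = 376740.

376740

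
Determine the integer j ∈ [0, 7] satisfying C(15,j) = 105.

2

C(15,j) increases on 0 ≤ j ≤ 7. C(15,1) = 15 and C(15,2) = 105, so j = 2.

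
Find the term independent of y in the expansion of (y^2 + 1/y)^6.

15

General term: C(6,j)·(y^2)^j·(1/y)^(6-j), with y-exponent 2j − 1(6−j) = 3j − 6.
Set 3j − 6 = 0: j = 2.
C(6,2) = 15; 1^2 = 1; 1^4 = 1.
Coefficient = 15 · 1 · 1 = 15.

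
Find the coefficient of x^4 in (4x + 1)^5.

1280

The general term is C(5,j)·(4x)^j·(1)^(5-j); the x^4 term has j = 4.
C(5,4) = 5.
Coefficient = C(5,4) · 4^4 = 5 · 256 = 1280.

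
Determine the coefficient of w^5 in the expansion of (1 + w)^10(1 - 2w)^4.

Coefficient of w^5 = Σ_{j} C(10,j)·1^j·C(4,5-j)·(-2)^(5-j) for j from 1 to 5.
= 160 + (-1440) + 2880 + (-1680) + 252 = 172.

172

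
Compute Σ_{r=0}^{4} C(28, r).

1 + 28 + 378 + 3276 + 20475 = 24158.

24158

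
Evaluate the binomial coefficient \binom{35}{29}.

1623160

C(35,29) = C(35,6) by symmetry.
C(35,6) = (35·34·33·32·31·30) / 6! = 1168675200 / 720 = 1623160.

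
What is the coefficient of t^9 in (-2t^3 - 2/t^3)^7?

-2688

General term: C(7,j)·(-2t^3)^j·(-2/t^3)^(7-j), with t-exponent 3j − 3(7−j) = 6j − 21.
Set 6j − 21 = 9: j = 5.
C(7,5) = 21; (-2)^5 = -32; (-2)^2 = 4.
Coefficient = 21 · (-32) · 4 = -2688.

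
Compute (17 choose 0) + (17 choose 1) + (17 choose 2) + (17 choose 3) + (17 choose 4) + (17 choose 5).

1 + 17 + 136 + 680 + 2380 + 6188 = 9402.

9402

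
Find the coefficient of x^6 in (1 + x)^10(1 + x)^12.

74613

Coefficient of x^6 = Σ_{j} C(10,j)·C(12,6-j) for j from 0 to 6.
= 924 + 7920 + 22275 + 26400 + 13860 + 3024 + 210 = 74613.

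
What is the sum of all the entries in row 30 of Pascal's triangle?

1073741824

The entries of row 30 sum to 2^30 = 1073741824.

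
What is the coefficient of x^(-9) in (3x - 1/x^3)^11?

General term: C(11,j)·(3x)^j·(-1/x^3)^(11-j), with x-exponent 1j − 3(11−j) = 4j − 33.
Set 4j − 33 = -9: j = 6.
C(11,6) = 462; 3^6 = 729; (-1)^5 = -1.
Coefficient = 462 · 729 · (-1) = -336798.

-336798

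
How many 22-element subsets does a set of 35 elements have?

1476337800

C(35,22) = C(35,13) by symmetry.
C(35,13) = (35·34·33·32·31·30·29·28·27·26·25·24·23) / 13! = 9193186188426240000 / 6227020800 = 1476337800.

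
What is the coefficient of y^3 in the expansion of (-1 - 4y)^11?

The general term is C(11,j)·(-1)^j·(-4y)^(11-j); the y^3 term has j = 8.
C(11,8) = 165.
Coefficient = C(11,8) · (-4)^3 = 165 · (-64) = -10560.

-10560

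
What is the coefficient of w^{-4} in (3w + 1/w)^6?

General term: C(6,j)·(3w)^j·(1/w)^(6-j), with w-exponent 1j − 1(6−j) = 2j − 6.
Set 2j − 6 = -4: j = 1.
C(6,1) = 6; 3^1 = 3; 1^5 = 1.
Coefficient = 6 · 3 · 1 = 18.

18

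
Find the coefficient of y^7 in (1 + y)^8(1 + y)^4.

792

(1 + y)^8(1 + y)^4 = (1 + y)^12, so the coefficient of y^7 is C(12,7)·1^7 = 792·1 = 792.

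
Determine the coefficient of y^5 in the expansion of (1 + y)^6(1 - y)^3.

6

Coefficient of y^5 = Σ_{j} C(6,j)·1^j·C(3,5-j)·(-1)^(5-j) for j from 2 to 5.
= (-15) + 60 + (-45) + 6 = 6.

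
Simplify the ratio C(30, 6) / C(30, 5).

C(n,k+1)/C(n,k) = (n−k)/(k+1) = (30−5)/(5+1) = 25/6.

25/6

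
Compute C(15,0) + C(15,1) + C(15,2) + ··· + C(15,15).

32768

Setting x = 1 in (1+x)^15 gives Σ C(15,k) = 2^15 = 32768.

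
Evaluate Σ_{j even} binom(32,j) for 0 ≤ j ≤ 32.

2147483648

Even-j terms of row 32 sum to 2^31 = 2147483648.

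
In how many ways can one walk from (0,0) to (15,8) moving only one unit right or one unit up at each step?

490314

Each path is a sequence of 23 steps with 15 rights: C(23,15) = 490314.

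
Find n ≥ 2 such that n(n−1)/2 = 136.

n(n−1)/2 = 136 ⇒ n(n−1) = 272. Since 17·16 = 272, n = 17.

17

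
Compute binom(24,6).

134596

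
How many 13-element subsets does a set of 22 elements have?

497420

C(22,13) = C(22,9) by symmetry.
C(22,9) = (22·21·20·19·18·17·16·15·14) / 9! = 180503769600 / 362880 = 497420.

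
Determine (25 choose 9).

2042975

C(25,9) = (25·24·23·22·21·20·19·18·17) / 9! = 741354768000 / 362880 = 2042975.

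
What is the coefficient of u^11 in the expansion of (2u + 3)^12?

73728

The general term is C(12,j)·(2u)^j·(3)^(12-j); the u^11 term has j = 11.
C(12,11) = 12.
Coefficient = C(12,11) · 2^11 · 3^1 = 12 · 2048 · 3 = 73728.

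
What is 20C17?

C(20,17) = C(20,3) by symmetry.
C(20,3) = (20·19·18) / 3! = 6840 / 6 = 1140.

1140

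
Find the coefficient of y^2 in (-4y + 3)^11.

The general term is C(11,j)·(-4y)^j·(3)^(11-j); the y^2 term has j = 2.
C(11,2) = 55.
Coefficient = C(11,2) · (-4)^2 · 3^9 = 55 · 16 · 19683 = 17321040.

17321040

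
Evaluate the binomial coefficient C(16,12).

1820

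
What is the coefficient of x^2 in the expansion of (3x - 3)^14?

435250179

The general term is C(14,j)·(3x)^j·(-3)^(14-j); the x^2 term has j = 2.
C(14,2) = 91.
Coefficient = C(14,2) · 3^2 · (-3)^12 = 91 · 9 · 531441 = 435250179.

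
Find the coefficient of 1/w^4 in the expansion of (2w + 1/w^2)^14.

768768

General term: C(14,j)·(2w)^j·(1/w^2)^(14-j), with w-exponent 1j − 2(14−j) = 3j − 28.
Set 3j − 28 = -4: j = 8.
C(14,8) = 3003; 2^8 = 256; 1^6 = 1.
Coefficient = 3003 · 256 · 1 = 768768.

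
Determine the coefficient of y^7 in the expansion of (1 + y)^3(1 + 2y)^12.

362736

Coefficient of y^7 = Σ_{j} C(3,j)·1^j·C(12,7-j)·2^(7-j) for j from 0 to 3.
= 101376 + 177408 + 76032 + 7920 = 362736.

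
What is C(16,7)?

11440

C(16,7) = (16·15·14·13·12·11·10) / 7! = 57657600 / 5040 = 11440.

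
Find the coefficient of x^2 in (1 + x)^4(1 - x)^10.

Coefficient of x^2 = Σ_{j} C(4,j)·1^j·C(10,2-j)·(-1)^(2-j) for j from 0 to 2.
= 45 + (-40) + 6 = 11.

11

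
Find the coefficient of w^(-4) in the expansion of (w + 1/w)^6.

6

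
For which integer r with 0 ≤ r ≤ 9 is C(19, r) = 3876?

C(19,r) increases on 0 ≤ r ≤ 9. C(19,3) = 969 and C(19,4) = 3876, so r = 4.

4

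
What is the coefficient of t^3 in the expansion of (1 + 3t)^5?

270

The general term is C(5,j)·(1)^j·(3t)^(5-j); the t^3 term has j = 2.
C(5,2) = 10.
Coefficient = C(5,2) · 3^3 = 10 · 27 = 270.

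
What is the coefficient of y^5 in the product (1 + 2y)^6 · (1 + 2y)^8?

Coefficient of y^5 = Σ_{j} C(6,j)·2^j·C(8,5-j)·2^(5-j) for j from 0 to 5.
= 1792 + 13440 + 26880 + 17920 + 3840 + 192 = 64064.

64064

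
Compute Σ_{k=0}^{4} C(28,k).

24158

1 + 28 + 378 + 3276 + 20475 = 24158.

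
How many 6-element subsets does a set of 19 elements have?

27132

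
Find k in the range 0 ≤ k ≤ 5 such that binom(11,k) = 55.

C(11,k) increases on 0 ≤ k ≤ 5. C(11,1) = 11 and C(11,2) = 55, so k = 2.

2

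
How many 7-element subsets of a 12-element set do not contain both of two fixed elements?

540

All 7-subsets: C(12,7) = 792. Those containing both fixed elements: C(10,5) = 252.
792 − 252 = 540.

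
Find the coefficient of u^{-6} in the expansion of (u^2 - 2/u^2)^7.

-672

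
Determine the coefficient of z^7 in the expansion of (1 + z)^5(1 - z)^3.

Coefficient of z^7 = Σ_{j} C(5,j)·1^j·C(3,7-j)·(-1)^(7-j) for j from 4 to 5.
= (-5) + 3 = -2.

-2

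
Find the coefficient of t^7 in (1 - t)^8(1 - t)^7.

Coefficient of t^7 = Σ_{j} C(8,j)·(-1)^j·C(7,7-j)·(-1)^(7-j) for j from 0 to 7.
= (-1) + (-56) + (-588) + (-1960) + (-2450) + (-1176) + (-196) + (-8) = -6435.

-6435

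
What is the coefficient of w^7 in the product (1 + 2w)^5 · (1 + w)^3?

176

Coefficient of w^7 = Σ_{j} C(5,j)·2^j·C(3,7-j)·1^(7-j) for j from 4 to 5.
= 80 + 96 = 176.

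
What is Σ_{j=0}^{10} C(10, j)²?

184756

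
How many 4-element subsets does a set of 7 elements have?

35

C(7,4) = C(7,3) by symmetry.
C(7,3) = (7·6·5) / 3! = 210 / 6 = 35.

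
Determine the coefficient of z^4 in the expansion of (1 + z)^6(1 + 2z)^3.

363

Coefficient of z^4 = Σ_{j} C(6,j)·1^j·C(3,4-j)·2^(4-j) for j from 1 to 4.
= 48 + 180 + 120 + 15 = 363.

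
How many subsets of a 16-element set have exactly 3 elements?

Choose the 3 positions: C(16,3) = 560.

560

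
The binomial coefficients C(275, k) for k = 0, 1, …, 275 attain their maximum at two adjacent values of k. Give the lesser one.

137

For odd n = 275, C(275,k) peaks at k = (n−1)/2 and (n+1)/2; the lesser is 137.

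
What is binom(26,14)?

C(26,14) = C(26,12) by symmetry.
C(26,12) = (26·25·24·23·22·21·20·19·18·17·16·15) / 12! = 4626053752320000 / 479001600 = 9657700.

9657700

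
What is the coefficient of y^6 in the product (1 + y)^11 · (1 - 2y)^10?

1758

Coefficient of y^6 = Σ_{j} C(11,j)·1^j·C(10,6-j)·(-2)^(6-j) for j from 0 to 6.
= 13440 + (-88704) + 184800 + (-158400) + 59400 + (-9240) + 462 = 1758.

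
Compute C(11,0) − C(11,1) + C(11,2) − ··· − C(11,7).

-120

The partial alternating sum Σ_{k=0}^{7} (−1)^k C(11,k) = (−1)^7 C(10,7) = -120.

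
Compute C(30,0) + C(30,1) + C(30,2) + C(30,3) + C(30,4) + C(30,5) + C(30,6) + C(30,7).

2804012

1 + 30 + 435 + 4060 + 27405 + 142506 + 593775 + 2035800 = 2804012.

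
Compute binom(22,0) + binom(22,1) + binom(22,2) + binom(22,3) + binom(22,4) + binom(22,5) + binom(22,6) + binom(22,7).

1 + 22 + 231 + 1540 + 7315 + 26334 + 74613 + 170544 = 280600.

280600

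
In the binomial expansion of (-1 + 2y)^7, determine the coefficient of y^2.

The general term is C(7,j)·(-1)^j·(2y)^(7-j); the y^2 term has j = 5.
C(7,5) = 21.
Coefficient = C(7,5) · (-1)^5 · 2^2 = 21 · (-1) · 4 = -84.

-84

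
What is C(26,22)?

14950

C(26,22) = C(26,4) by symmetry.
C(26,4) = (26·25·24·23) / 4! = 358800 / 24 = 14950.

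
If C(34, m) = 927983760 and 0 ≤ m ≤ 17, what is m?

13

C(34,m) increases on 0 ≤ m ≤ 17. C(34,12) = 548354040 and C(34,13) = 927983760, so m = 13.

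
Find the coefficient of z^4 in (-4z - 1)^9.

-32256

The general term is C(9,j)·(-4z)^j·(-1)^(9-j); the z^4 term has j = 4.
C(9,4) = 126.
Coefficient = C(9,4) · (-4)^4 · (-1)^5 = 126 · 256 · (-1) = -32256.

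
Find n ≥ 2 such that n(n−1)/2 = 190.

20

n(n−1)/2 = 190 ⇒ n(n−1) = 380. Since 20·19 = 380, n = 20.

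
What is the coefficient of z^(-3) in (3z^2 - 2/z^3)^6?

General term: C(6,j)·(3z^2)^j·(-2/z^3)^(6-j), with z-exponent 2j − 3(6−j) = 5j − 18.
Set 5j − 18 = -3: j = 3.
C(6,3) = 20; 3^3 = 27; (-2)^3 = -8.
Coefficient = 20 · 27 · (-8) = -4320.

-4320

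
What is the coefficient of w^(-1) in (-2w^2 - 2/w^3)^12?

General term: C(12,j)·(-2w^2)^j·(-2/w^3)^(12-j), with w-exponent 2j − 3(12−j) = 5j − 36.
Set 5j − 36 = -1: j = 7.
C(12,7) = 792; (-2)^7 = -128; (-2)^5 = -32.
Coefficient = 792 · (-128) · (-32) = 3244032.

3244032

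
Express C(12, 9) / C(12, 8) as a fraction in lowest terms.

4/9

C(n,k+1)/C(n,k) = (n−k)/(k+1) = (12−8)/(8+1) = 4/9.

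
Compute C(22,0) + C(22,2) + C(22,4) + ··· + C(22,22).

2097152

Half of (1+1)^22 + (1−1)^22 gives the even-index sum: 2^21 = 2097152.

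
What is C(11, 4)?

330

C(11,4) = (11·10·9·8) / 4! = 7920 / 24 = 330.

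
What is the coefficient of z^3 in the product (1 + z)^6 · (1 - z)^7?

6

Coefficient of z^3 = Σ_{j} C(6,j)·1^j·C(7,3-j)·(-1)^(3-j) for j from 0 to 3.
= (-35) + 126 + (-105) + 20 = 6.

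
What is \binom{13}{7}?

1716

C(13,7) = C(13,6) by symmetry.
C(13,6) = (13·12·11·10·9·8) / 6! = 1235520 / 720 = 1716.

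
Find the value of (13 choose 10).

286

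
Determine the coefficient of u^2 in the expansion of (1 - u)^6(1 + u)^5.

-5

Coefficient of u^2 = Σ_{j} C(6,j)·(-1)^j·C(5,2-j)·1^(2-j) for j from 0 to 2.
= 10 + (-30) + 15 = -5.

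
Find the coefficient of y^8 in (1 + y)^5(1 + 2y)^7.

14920

Coefficient of y^8 = Σ_{j} C(5,j)·1^j·C(7,8-j)·2^(8-j) for j from 1 to 5.
= 640 + 4480 + 6720 + 2800 + 280 = 14920.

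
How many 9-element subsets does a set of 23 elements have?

817190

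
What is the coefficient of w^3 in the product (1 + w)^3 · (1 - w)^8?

Coefficient of w^3 = Σ_{j} C(3,j)·1^j·C(8,3-j)·(-1)^(3-j) for j from 0 to 3.
= (-56) + 84 + (-24) + 1 = 5.

5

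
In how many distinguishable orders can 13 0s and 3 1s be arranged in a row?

Choose positions for the 0s: C(16,13) = 560.

560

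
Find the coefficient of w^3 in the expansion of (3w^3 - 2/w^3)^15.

-5404164480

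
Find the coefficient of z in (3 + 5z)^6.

7290

The general term is C(6,j)·(3)^j·(5z)^(6-j); the z^1 term has j = 5.
C(6,5) = 6.
Coefficient = C(6,5) · 3^5 · 5^1 = 6 · 243 · 5 = 7290.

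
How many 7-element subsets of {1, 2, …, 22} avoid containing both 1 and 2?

All 7-subsets: C(22,7) = 170544. Those containing both fixed elements: C(20,5) = 15504.
170544 − 15504 = 155040.

155040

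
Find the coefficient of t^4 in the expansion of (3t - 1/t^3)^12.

3897234

General term: C(12,j)·(3t)^j·(-1/t^3)^(12-j), with t-exponent 1j − 3(12−j) = 4j − 36.
Set 4j − 36 = 4: j = 10.
C(12,10) = 66; 3^10 = 59049; (-1)^2 = 1.
Coefficient = 66 · 59049 · 1 = 3897234.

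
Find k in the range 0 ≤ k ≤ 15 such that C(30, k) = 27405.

C(30,k) increases on 0 ≤ k ≤ 15. C(30,3) = 4060 and C(30,4) = 27405, so k = 4.

4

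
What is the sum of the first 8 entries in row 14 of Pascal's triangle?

9908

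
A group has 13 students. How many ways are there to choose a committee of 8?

1287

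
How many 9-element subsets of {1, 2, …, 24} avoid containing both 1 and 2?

1136960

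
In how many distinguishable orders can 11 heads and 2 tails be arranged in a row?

78

Choose positions for the heads: C(13,11) = 78.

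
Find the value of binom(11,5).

C(11,5) = (11·10·9·8·7) / 5! = 55440 / 120 = 462.

462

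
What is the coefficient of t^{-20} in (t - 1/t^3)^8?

-8

General term: C(8,j)·(t)^j·(-1/t^3)^(8-j), with t-exponent 1j − 3(8−j) = 4j − 24.
Set 4j − 24 = -20: j = 1.
C(8,1) = 8; 1^1 = 1; (-1)^7 = -1.
Coefficient = 8 · 1 · (-1) = -8.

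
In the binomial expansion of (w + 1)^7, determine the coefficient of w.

The general term is C(7,j)·(w)^j·(1)^(7-j); the w^1 term has j = 1.
C(7,1) = 7.
Coefficient = C(7,1) = 7.

7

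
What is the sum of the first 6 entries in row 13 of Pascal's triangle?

1 + 13 + 78 + 286 + 715 + 1287 = 2380.

2380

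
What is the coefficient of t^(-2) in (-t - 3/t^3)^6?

General term: C(6,j)·(-t)^j·(-3/t^3)^(6-j), with t-exponent 1j − 3(6−j) = 4j − 18.
Set 4j − 18 = -2: j = 4.
C(6,4) = 15; (-1)^4 = 1; (-3)^2 = 9.
Coefficient = 15 · 1 · 9 = 135.

135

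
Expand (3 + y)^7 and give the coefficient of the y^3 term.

The general term is C(7,j)·(3)^j·(y)^(7-j); the y^3 term has j = 4.
C(7,4) = 35.
Coefficient = C(7,4) · 3^4 = 35 · 81 = 2835.

2835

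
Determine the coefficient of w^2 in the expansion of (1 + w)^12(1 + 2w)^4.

Coefficient of w^2 = Σ_{j} C(12,j)·1^j·C(4,2-j)·2^(2-j) for j from 0 to 2.
= 24 + 96 + 66 = 186.

186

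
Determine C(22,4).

7315

C(22,4) = (22·21·20·19) / 4! = 175560 / 24 = 7315.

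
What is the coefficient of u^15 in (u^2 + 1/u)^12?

220

General term: C(12,j)·(u^2)^j·(1/u)^(12-j), with u-exponent 2j − 1(12−j) = 3j − 12.
Set 3j − 12 = 15: j = 9.
C(12,9) = 220; 1^9 = 1; 1^3 = 1.
Coefficient = 220 · 1 · 1 = 220.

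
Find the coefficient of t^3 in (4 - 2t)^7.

The general term is C(7,j)·(4)^j·(-2t)^(7-j); the t^3 term has j = 4.
C(7,4) = 35.
Coefficient = C(7,4) · 4^4 · (-2)^3 = 35 · 256 · (-8) = -71680.

-71680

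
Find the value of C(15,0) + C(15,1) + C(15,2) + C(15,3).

1 + 15 + 105 + 455 = 576.

576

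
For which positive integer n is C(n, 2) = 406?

29

n(n−1)/2 = 406 ⇒ n(n−1) = 812. Since 29·28 = 812, n = 29.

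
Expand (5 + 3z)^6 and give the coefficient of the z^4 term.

The general term is C(6,j)·(5)^j·(3z)^(6-j); the z^4 term has j = 2.
C(6,2) = 15.
Coefficient = C(6,2) · 5^2 · 3^4 = 15 · 25 · 81 = 30375.

30375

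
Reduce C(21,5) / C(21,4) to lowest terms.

17/5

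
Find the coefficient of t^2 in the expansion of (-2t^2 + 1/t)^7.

-280

General term: C(7,j)·(-2t^2)^j·(1/t)^(7-j), with t-exponent 2j − 1(7−j) = 3j − 7.
Set 3j − 7 = 2: j = 3.
C(7,3) = 35; (-2)^3 = -8; 1^4 = 1.
Coefficient = 35 · (-8) · 1 = -280.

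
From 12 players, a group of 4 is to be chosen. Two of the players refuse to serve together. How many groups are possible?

All 4-subsets: C(12,4) = 495. Those containing both fixed elements: C(10,2) = 45.
495 − 45 = 450.

450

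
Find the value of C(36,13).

2310789600

C(36,13) = (36·35·34·33·32·31·30·29·28·27·26·25·24) / 13! = 14389334903623680000 / 6227020800 = 2310789600.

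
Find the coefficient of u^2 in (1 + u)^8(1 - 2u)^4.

Coefficient of u^2 = Σ_{j} C(8,j)·1^j·C(4,2-j)·(-2)^(2-j) for j from 0 to 2.
= 24 + (-64) + 28 = -12.

-12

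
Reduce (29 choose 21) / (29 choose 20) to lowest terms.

3/7

C(n,k+1)/C(n,k) = (n−k)/(k+1) = (29−20)/(20+1) = 9/21 = 3/7.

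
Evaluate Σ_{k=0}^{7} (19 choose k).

1 + 19 + 171 + 969 + 3876 + 11628 + 27132 + 50388 = 94184.

94184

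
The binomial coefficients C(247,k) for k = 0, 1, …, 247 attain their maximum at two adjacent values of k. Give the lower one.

For odd n = 247, C(247,k) peaks at k = (n−1)/2 and (n+1)/2; the lower is 123.

123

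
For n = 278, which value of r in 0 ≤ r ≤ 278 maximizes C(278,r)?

139

C(278,r) is maximized at r = 278/2 = 139.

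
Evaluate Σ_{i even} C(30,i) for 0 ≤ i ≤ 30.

Even-i terms of row 30 sum to 2^29 = 536870912.

536870912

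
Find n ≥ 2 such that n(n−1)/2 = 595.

35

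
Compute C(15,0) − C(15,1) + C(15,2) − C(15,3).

The partial alternating sum Σ_{k=0}^{3} (−1)^k C(15,k) = (−1)^3 C(14,3) = -364.

-364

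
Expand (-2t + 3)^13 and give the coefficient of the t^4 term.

The general term is C(13,j)·(-2t)^j·(3)^(13-j); the t^4 term has j = 4.
C(13,4) = 715.
Coefficient = C(13,4) · (-2)^4 · 3^9 = 715 · 16 · 19683 = 225173520.

225173520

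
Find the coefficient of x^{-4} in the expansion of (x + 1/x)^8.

General term: C(8,j)·(x)^j·(1/x)^(8-j), with x-exponent 1j − 1(8−j) = 2j − 8.
Set 2j − 8 = -4: j = 2.
C(8,2) = 28; 1^2 = 1; 1^6 = 1.
Coefficient = 28 · 1 · 1 = 28.

28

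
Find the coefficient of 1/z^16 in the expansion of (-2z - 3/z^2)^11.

-4330260

General term: C(11,j)·(-2z)^j·(-3/z^2)^(11-j), with z-exponent 1j − 2(11−j) = 3j − 22.
Set 3j − 22 = -16: j = 2.
C(11,2) = 55; (-2)^2 = 4; (-3)^9 = -19683.
Coefficient = 55 · 4 · (-19683) = -4330260.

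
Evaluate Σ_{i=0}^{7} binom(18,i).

1 + 18 + 153 + 816 + 3060 + 8568 + 18564 + 31824 = 63004.

63004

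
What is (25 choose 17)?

1081575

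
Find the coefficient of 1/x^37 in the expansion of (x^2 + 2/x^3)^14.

General term: C(14,j)·(x^2)^j·(2/x^3)^(14-j), with x-exponent 2j − 3(14−j) = 5j − 42.
Set 5j − 42 = -37: j = 1.
C(14,1) = 14; 1^1 = 1; 2^13 = 8192.
Coefficient = 14 · 1 · 8192 = 114688.

114688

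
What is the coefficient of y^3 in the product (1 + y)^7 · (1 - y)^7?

0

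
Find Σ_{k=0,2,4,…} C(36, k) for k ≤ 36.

Half of (1+1)^36 + (1−1)^36 gives the even-index sum: 2^35 = 34359738368.

34359738368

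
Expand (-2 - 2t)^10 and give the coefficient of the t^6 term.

The general term is C(10,j)·(-2)^j·(-2t)^(10-j); the t^6 term has j = 4.
C(10,4) = 210.
Coefficient = C(10,4) · (-2)^4 · (-2)^6 = 210 · 16 · 64 = 215040.

215040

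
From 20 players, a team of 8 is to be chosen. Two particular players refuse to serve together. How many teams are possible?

All 8-subsets: C(20,8) = 125970. Those containing both fixed elements: C(18,6) = 18564.
125970 − 18564 = 107406.

107406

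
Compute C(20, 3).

1140

C(20,3) = (20·19·18) / 3! = 6840 / 6 = 1140.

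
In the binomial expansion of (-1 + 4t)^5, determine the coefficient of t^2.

-160

The general term is C(5,j)·(-1)^j·(4t)^(5-j); the t^2 term has j = 3.
C(5,3) = 10.
Coefficient = C(5,3) · (-1)^3 · 4^2 = 10 · (-1) · 16 = -160.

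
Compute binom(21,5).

20349

C(21,5) = (21·20·19·18·17) / 5! = 2441880 / 120 = 20349.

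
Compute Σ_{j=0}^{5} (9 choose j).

382

1 + 9 + 36 + 84 + 126 + 126 = 382.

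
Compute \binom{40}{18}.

113380261800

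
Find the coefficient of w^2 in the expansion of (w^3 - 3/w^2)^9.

-30618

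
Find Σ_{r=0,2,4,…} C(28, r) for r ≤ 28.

134217728

Half of (1+1)^28 + (1−1)^28 gives the even-index sum: 2^27 = 134217728.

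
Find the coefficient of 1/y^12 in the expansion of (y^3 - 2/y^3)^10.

-15360

General term: C(10,j)·(y^3)^j·(-2/y^3)^(10-j), with y-exponent 3j − 3(10−j) = 6j − 30.
Set 6j − 30 = -12: j = 3.
C(10,3) = 120; 1^3 = 1; (-2)^7 = -128.
Coefficient = 120 · 1 · (-128) = -15360.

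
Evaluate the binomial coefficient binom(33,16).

1166803110

C(33,16) = (33·32·31·30·29·28·27·26·25·24·23·22·21·20·19·18) / 16! = 24412776311194951680000 / 20922789888000 = 1166803110.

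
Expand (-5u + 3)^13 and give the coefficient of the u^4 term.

The general term is C(13,j)·(-5u)^j·(3)^(13-j); the u^4 term has j = 4.
C(13,4) = 715.
Coefficient = C(13,4) · (-5)^4 · 3^9 = 715 · 625 · 19683 = 8795840625.

8795840625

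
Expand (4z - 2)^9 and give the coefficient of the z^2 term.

-73728

The general term is C(9,j)·(4z)^j·(-2)^(9-j); the z^2 term has j = 2.
C(9,2) = 36.
Coefficient = C(9,2) · 4^2 · (-2)^7 = 36 · 16 · (-128) = -73728.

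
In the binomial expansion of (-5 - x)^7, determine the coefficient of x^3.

The general term is C(7,j)·(-5)^j·(-x)^(7-j); the x^3 term has j = 4.
C(7,4) = 35.
Coefficient = C(7,4) · (-5)^4 · (-1)^3 = 35 · 625 · (-1) = -21875.

-21875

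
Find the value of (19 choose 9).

92378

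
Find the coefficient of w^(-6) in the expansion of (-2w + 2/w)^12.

General term: C(12,j)·(-2w)^j·(2/w)^(12-j), with w-exponent 1j − 1(12−j) = 2j − 12.
Set 2j − 12 = -6: j = 3.
C(12,3) = 220; (-2)^3 = -8; 2^9 = 512.
Coefficient = 220 · (-8) · 512 = -901120.

-901120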